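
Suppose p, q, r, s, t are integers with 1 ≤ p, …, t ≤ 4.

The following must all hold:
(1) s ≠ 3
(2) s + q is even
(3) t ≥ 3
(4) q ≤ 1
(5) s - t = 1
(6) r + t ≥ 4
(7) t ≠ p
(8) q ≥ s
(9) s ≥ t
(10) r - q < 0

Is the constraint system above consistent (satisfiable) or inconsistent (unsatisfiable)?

Unsatisfiable

From constraints 3 and 9: s ≥ t and t ≥ 3, so s ≥ 3. From constraints 4 and 8: s ≤ q and q ≤ 1, so s ≤ 1. But 1 < 3, so no value of s works.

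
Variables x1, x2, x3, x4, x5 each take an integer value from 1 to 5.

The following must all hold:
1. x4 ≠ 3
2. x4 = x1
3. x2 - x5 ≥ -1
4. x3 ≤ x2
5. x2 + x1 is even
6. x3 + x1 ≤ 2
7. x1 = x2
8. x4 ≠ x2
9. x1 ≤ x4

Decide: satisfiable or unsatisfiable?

Unsatisfiable

From constraints 2 and 7, x4 = x1 = x2, so x4 = x2. But constraint 8 says x4 ≠ x2. Contradiction.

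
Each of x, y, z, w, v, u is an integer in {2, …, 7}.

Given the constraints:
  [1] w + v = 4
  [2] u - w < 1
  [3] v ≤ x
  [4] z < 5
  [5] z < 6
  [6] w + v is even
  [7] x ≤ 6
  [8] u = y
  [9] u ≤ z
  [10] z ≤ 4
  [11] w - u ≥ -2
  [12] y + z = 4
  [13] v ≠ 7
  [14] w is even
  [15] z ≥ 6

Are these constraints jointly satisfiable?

Unsatisfiable

From constraint 15: z ≥ 6. From constraint 5: z ≤ 5. But 5 < 6, so no value of z works.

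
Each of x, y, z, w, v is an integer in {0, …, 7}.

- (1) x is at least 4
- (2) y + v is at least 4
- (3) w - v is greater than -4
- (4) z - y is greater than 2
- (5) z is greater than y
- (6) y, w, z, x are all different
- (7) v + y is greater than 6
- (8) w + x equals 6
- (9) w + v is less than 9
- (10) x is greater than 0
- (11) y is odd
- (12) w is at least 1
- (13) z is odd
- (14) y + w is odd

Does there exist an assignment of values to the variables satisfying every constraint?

Try x = 4, y = 3, z = 7, w = 2, v = 4.
Check constraint 2: y + v = 7; constraint 3: w - v = -2; constraint 4: z - y = 4. The remaining constraints are straightforward to verify.

Satisfiable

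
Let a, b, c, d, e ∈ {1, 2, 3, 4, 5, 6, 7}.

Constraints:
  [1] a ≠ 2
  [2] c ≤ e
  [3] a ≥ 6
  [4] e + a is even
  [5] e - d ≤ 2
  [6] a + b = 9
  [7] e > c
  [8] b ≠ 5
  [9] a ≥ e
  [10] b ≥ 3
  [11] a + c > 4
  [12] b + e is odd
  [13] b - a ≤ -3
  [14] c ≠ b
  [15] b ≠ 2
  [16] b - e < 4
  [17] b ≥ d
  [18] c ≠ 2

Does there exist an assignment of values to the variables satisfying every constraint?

The assignment a = 6, b = 3, c = 1, d = 1, e = 2 works:
  constraint 5 holds since e - d = 1.
  constraint 6 holds since a + b = 9.
The rest check out directly.

Satisfiable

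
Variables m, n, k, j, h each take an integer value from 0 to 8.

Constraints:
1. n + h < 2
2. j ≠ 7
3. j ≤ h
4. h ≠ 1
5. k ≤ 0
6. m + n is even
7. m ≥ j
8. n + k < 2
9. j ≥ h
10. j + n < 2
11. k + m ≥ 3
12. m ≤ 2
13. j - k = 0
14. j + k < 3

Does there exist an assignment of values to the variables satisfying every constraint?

From constraint 5: k ≤ 0. From constraint 12: m ≤ 2. Hence k + m ≤ 2. But constraint 11 requires k + m ≥ 3, and 3 > 2. Contradiction.

Unsatisfiable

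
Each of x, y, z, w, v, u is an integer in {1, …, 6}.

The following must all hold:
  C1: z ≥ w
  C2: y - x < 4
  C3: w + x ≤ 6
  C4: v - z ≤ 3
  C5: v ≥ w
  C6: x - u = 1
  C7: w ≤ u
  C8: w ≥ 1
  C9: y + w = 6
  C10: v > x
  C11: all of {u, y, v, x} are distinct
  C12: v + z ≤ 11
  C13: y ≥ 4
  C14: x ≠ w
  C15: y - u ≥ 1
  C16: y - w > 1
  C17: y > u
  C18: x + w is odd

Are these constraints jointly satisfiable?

The assignment x = 2, y = 5, z = 5, w = 1, v = 6, u = 1 works:
  constraint 2 holds since y - x = 3.
  constraint 3 holds since w + x = 3.
  constraint 4 holds since v - z = 1.
The rest check out directly.

Satisfiable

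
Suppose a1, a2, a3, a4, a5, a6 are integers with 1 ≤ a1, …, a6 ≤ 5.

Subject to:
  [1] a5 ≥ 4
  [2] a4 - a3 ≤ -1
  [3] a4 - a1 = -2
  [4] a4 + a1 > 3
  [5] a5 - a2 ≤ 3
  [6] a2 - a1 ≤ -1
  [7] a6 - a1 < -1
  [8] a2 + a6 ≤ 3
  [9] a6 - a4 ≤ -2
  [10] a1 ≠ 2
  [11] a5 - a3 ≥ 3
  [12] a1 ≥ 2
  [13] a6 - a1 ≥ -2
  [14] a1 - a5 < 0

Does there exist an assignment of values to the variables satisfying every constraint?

Constraints 2, 5, 6, 9, 11, and 13 give a3 − a4 ≥ 1, a4 − a6 ≥ 2, a6 − a1 ≥ -2, a1 − a2 ≥ 1, a2 − a5 ≥ -3, a5 − a3 ≥ 3.
Adding all 6 inequalities: the left sides telescope to 0, and the right sides sum to 1 + 2 + (-2) + 1 + (-3) + 3 = 2. So 0 ≥ 2, which is false.

Unsatisfiable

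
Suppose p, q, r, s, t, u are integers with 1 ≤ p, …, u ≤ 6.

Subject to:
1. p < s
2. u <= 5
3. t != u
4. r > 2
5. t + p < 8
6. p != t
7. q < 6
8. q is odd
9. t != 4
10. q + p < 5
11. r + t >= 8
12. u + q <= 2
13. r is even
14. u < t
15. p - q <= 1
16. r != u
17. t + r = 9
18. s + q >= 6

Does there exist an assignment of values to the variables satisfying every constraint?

One satisfying assignment is p = 2, q = 1, r = 6, s = 5, t = 3, u = 1.
For the less obvious constraints — constraint 5: t + p = 5; constraint 10: q + p = 3; constraint 11: r + t = 9 — and the others hold by inspection.

Satisfiable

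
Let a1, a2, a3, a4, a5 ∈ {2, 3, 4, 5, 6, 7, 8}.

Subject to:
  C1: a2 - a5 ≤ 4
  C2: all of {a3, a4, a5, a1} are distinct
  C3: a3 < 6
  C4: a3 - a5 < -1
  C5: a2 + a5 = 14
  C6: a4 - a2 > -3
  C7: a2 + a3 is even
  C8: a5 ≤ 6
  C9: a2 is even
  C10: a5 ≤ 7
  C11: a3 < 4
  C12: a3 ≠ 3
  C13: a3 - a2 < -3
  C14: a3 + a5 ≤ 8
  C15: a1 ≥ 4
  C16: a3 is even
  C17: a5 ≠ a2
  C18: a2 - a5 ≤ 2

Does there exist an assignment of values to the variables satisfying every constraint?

The assignment a1 = 8, a2 = 8, a3 = 2, a4 = 7, a5 = 6 works:
  constraint 1 holds since a2 - a5 = 2.
  constraint 4 holds since a3 - a5 = -4.
The rest check out directly.

Satisfiable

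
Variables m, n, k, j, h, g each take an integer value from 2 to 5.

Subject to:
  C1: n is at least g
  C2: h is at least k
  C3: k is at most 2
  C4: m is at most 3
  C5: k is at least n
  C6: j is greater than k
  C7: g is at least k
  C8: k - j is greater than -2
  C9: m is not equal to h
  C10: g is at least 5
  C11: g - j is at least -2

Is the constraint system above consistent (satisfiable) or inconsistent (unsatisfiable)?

Unsatisfiable

From constraints 1 and 10: n ≥ g and g ≥ 5, so n ≥ 5. From constraints 3 and 5: n ≤ k and k ≤ 2, so n ≤ 2. But 2 < 5, so no value of n works.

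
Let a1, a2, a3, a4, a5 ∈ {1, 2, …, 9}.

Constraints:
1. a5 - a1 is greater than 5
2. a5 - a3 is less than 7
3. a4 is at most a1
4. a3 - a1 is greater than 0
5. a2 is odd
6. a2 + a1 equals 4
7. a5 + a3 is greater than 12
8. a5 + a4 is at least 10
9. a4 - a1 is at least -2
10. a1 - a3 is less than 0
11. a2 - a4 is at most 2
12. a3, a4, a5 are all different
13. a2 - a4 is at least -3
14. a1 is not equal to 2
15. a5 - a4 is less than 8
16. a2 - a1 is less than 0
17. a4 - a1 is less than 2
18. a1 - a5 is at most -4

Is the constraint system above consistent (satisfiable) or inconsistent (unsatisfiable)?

Setting (a1, a2, a3, a4, a5) = (3, 1, 4, 2, 9) satisfies everything: constraint 1: a5 - a1 = 6; constraint 2: a5 - a3 = 5, and the others follow.

Satisfiable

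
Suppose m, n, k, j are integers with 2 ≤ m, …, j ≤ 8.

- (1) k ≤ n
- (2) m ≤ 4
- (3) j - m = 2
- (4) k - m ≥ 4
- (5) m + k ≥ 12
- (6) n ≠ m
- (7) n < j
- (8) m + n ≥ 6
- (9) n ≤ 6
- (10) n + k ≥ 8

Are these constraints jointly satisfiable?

From constraint 2: m ≤ 4. From constraints 1 and 9: k ≤ n ≤ 6. Hence m + k ≤ 10. But constraint 5 requires m + k ≥ 12, and 12 > 10. Contradiction.

Unsatisfiable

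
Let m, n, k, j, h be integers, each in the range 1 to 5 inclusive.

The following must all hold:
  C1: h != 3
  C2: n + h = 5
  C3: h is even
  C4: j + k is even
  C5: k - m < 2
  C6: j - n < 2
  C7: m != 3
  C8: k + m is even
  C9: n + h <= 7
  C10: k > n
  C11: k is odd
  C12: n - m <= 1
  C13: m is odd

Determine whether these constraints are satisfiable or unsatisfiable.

Setting (m, n, k, j, h) = (5, 3, 5, 3, 2) satisfies everything: constraint 2: n + h = 5; constraint 5: k - m = 0, and the others follow.

Satisfiable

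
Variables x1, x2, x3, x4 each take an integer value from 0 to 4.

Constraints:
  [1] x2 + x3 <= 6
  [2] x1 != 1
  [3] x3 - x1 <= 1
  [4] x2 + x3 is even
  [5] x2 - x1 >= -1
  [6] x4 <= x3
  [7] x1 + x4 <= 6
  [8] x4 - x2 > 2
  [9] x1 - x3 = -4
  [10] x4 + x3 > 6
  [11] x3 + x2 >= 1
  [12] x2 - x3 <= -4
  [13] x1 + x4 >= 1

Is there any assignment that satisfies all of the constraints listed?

Constraints 3, 5, and 12 give x2 − x1 ≥ -1, x1 − x3 ≥ -1, x3 − x2 ≥ 4.
Adding all 3 inequalities: the left sides telescope to 0, and the right sides sum to (-1) + (-1) + 4 = 2. So 0 ≥ 2, which is false.

Unsatisfiable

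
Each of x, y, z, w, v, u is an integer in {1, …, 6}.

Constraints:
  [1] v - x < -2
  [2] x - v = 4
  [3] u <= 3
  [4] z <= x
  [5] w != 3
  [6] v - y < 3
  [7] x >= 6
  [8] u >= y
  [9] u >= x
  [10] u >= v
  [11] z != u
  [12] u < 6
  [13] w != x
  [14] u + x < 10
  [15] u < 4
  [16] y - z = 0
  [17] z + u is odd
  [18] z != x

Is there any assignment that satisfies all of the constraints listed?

Unsatisfiable

From constraints 7 and 9: u ≥ x and x ≥ 6, so u ≥ 6. From constraint 12: u ≤ 5. But 5 < 6, so no value of u works.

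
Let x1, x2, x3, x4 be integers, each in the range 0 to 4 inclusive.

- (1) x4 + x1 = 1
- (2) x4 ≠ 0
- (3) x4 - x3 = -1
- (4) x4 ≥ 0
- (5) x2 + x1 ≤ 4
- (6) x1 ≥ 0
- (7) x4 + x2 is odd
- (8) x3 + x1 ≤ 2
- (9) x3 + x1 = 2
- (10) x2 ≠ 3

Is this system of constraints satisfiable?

Setting (x1, x2, x3, x4) = (0, 2, 2, 1) satisfies everything: constraint 1: x4 + x1 = 1; constraint 3: x4 - x3 = -1, and the others follow.

Satisfiable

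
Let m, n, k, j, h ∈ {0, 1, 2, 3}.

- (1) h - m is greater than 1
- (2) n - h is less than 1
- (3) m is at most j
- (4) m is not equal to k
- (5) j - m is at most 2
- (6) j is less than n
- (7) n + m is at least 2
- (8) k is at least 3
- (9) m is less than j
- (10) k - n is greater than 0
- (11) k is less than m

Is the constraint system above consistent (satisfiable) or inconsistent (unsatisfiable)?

Unsatisfiable

Constraints 6, 9, 10, and 11 give k < m, m < j, j < n, n < k. Chaining: k < m < j < n < k, which forces k < k — impossible.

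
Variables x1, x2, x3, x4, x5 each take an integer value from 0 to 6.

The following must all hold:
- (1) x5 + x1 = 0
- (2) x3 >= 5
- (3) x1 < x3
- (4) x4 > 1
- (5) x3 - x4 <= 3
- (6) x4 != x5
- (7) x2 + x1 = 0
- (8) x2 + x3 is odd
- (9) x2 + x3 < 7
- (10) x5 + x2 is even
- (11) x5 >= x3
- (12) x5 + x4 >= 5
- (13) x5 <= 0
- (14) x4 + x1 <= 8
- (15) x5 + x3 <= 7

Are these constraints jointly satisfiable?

From constraint 2: x3 ≥ 5. From constraints 11 and 13: x3 ≤ x5 and x5 ≤ 0, so x3 ≤ 0. But 0 < 5, so no value of x3 works.

Unsatisfiable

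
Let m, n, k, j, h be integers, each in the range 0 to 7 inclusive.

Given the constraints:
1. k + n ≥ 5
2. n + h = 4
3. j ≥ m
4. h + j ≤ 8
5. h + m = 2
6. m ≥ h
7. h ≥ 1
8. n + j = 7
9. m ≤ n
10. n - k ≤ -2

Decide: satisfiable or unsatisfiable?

Satisfiable

The assignment m = 1, n = 3, k = 5, j = 4, h = 1 works:
  constraint 1 holds since k + n = 8.
  constraint 2 holds since n + h = 4.
The rest check out directly.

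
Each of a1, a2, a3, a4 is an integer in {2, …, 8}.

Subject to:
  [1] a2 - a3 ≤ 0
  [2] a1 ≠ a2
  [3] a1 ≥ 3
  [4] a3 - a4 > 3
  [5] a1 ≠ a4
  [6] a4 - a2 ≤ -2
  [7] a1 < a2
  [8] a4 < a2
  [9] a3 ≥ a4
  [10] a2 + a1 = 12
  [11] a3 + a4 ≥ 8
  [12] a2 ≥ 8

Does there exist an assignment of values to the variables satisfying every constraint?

The assignment a1 = 4, a2 = 8, a3 = 8, a4 = 3 works:
  constraint 1 holds since a2 - a3 = 0.
  constraint 4 holds since a3 - a4 = 5.
The rest check out directly.

Satisfiable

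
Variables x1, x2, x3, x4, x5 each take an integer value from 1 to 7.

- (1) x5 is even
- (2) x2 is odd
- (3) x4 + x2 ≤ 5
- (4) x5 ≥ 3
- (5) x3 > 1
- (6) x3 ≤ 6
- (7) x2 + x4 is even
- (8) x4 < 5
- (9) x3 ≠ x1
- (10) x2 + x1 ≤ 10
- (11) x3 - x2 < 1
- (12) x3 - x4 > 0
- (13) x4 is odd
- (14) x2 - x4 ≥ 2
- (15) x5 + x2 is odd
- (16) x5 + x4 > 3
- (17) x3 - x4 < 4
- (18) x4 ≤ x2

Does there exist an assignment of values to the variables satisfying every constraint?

One satisfying assignment is x1 = 5, x2 = 3, x3 = 3, x4 = 1, x5 = 4.
For the less obvious constraints — constraint 3: x4 + x2 = 4; constraint 10: x2 + x1 = 8 — and the others hold by inspection.

Satisfiable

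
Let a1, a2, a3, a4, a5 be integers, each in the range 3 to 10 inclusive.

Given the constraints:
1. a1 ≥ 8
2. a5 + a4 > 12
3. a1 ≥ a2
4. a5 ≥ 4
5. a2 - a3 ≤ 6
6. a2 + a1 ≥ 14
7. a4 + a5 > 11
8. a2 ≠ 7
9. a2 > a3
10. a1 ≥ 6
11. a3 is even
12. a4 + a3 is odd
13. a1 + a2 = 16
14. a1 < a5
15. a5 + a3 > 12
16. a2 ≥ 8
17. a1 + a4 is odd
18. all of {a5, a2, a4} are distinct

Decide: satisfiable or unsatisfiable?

Satisfiable

Try a1 = 8, a2 = 8, a3 = 4, a4 = 5, a5 = 9.
Check constraint 2: a5 + a4 = 14; constraint 5: a2 - a3 = 4. The remaining constraints are straightforward to verify.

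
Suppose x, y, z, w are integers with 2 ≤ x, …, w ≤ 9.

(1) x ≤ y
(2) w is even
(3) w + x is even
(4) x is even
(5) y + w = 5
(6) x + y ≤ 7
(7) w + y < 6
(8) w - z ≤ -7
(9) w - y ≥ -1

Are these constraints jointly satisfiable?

One satisfying assignment is x = 2, y = 3, z = 9, w = 2.
For the less obvious constraints — constraint 5: y + w = 5; constraint 6: x + y = 5 — and the others hold by inspection.

Satisfiable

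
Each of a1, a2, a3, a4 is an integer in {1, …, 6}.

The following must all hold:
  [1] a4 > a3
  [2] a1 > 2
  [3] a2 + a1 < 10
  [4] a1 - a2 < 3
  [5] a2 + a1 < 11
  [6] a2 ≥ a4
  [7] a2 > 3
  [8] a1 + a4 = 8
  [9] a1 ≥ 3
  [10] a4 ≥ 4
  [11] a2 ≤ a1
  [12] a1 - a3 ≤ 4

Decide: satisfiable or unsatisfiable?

Take a1 = 4, a2 = 4, a3 = 2, a4 = 4. Then constraint 3: a2 + a1 = 8; constraint 4: a1 - a2 = 0; constraint 5: a2 + a1 = 8, and every other listed constraint is also met.

Satisfiable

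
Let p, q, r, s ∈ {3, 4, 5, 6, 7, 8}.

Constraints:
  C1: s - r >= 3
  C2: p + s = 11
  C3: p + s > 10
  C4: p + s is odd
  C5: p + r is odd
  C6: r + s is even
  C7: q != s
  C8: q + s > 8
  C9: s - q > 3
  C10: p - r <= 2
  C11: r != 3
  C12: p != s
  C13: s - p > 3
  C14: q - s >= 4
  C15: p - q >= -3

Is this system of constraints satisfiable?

Constraints 1, 10, 14, and 15 give r − p ≥ -2, p − q ≥ -3, q − s ≥ 4, s − r ≥ 3.
Adding all 4 inequalities: the left sides telescope to 0, and the right sides sum to (-2) + (-3) + 4 + 3 = 2. So 0 ≥ 2, which is false.

Unsatisfiable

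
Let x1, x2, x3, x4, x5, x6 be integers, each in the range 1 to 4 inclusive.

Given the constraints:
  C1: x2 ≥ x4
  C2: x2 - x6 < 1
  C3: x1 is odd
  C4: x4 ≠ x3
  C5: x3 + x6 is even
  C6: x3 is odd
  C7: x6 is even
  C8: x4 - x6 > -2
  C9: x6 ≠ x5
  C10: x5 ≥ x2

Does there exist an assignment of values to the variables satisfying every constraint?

Unsatisfiable

Constraint 6 makes x3 odd and constraint 7 makes x6 even, so x3 + x6 must be odd. Constraint 5 says x3 + x6 is even — contradiction.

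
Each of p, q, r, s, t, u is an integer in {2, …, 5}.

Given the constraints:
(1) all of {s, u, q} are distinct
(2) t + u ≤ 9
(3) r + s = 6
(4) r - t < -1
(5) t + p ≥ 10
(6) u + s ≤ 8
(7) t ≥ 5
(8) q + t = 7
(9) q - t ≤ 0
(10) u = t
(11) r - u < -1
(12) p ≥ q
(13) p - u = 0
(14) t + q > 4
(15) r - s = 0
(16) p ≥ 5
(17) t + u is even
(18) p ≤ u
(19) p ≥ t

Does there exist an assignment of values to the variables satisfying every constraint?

From constraint 7: t ≥ 5. From constraints 16 and 18: u ≥ p ≥ 5. Hence t + u ≥ 10. But constraint 2 requires t + u ≤ 9, and 9 < 10. Contradiction.

Unsatisfiable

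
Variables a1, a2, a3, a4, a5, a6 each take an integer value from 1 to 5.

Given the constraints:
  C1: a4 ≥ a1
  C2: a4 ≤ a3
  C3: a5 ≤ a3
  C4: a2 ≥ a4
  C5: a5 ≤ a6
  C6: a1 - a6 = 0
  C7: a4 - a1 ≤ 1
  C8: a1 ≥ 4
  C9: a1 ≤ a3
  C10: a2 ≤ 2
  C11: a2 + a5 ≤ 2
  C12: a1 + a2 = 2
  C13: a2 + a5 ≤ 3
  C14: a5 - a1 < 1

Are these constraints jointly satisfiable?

From constraints 1 and 8: a4 ≥ a1 and a1 ≥ 4, so a4 ≥ 4. From constraints 4 and 10: a4 ≤ a2 and a2 ≤ 2, so a4 ≤ 2. But 2 < 4, so no value of a4 works.

Unsatisfiable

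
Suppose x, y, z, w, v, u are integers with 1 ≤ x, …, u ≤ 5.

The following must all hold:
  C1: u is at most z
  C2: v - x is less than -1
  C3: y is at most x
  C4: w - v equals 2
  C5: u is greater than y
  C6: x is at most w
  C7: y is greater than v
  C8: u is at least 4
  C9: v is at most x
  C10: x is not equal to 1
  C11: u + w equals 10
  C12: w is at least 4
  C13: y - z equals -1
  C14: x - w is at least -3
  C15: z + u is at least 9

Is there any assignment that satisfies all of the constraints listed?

One satisfying assignment is x = 5, y = 4, z = 5, w = 5, v = 3, u = 5.
For the less obvious constraints — constraint 2: v - x = -2; constraint 4: w - v = 2; constraint 11: u + w = 10 — and the others hold by inspection.

Satisfiable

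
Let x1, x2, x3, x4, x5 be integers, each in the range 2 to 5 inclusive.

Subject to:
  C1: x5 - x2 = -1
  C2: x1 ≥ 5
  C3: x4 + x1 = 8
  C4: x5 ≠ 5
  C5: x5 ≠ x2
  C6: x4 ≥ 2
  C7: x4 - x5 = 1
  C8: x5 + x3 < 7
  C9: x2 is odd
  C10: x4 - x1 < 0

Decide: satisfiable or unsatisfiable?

Setting (x1, x2, x3, x4, x5) = (5, 3, 2, 3, 2) satisfies everything: constraint 1: x5 - x2 = -1; constraint 3: x4 + x1 = 8; constraint 7: x4 - x5 = 1, and the others follow.

Satisfiable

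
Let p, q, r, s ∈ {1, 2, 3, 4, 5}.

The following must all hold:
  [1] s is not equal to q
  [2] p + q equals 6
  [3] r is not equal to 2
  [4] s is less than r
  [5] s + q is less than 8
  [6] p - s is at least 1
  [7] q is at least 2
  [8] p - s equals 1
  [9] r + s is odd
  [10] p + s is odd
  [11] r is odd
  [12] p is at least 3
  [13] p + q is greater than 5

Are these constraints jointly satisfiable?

The assignment p = 3, q = 3, r = 3, s = 2 works:
  constraint 2 holds since p + q = 6.
  constraint 5 holds since s + q = 5.
The rest check out directly.

Satisfiable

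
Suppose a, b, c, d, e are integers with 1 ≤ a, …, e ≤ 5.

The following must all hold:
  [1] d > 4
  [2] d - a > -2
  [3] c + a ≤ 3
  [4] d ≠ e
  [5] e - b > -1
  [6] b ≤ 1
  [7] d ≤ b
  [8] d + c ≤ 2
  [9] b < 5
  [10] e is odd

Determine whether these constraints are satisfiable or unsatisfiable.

From constraint 1: d ≥ 5. From constraints 6 and 7: d ≤ b and b ≤ 1, so d ≤ 1. But 1 < 5, so no value of d works.

Unsatisfiable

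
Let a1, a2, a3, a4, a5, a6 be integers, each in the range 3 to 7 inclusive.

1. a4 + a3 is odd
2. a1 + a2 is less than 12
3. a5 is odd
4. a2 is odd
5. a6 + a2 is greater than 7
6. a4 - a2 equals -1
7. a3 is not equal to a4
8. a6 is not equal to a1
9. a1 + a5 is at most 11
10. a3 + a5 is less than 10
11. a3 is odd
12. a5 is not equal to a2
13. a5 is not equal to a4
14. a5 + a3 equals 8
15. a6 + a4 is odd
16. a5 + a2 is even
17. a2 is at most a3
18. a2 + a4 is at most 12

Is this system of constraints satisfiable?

Satisfiable

Take a1 = 6, a2 = 5, a3 = 5, a4 = 4, a5 = 3, a6 = 5. Then constraint 2: a1 + a2 = 11; constraint 5: a6 + a2 = 10; constraint 6: a4 - a2 = -1, and every other listed constraint is also met.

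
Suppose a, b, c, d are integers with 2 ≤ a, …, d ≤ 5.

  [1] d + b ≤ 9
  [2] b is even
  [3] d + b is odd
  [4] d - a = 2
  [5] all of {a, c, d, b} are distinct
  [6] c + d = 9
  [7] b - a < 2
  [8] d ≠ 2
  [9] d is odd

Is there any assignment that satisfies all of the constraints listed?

Satisfiable

Try a = 3, b = 2, c = 4, d = 5.
Check constraint 1: d + b = 7; constraint 4: d - a = 2. The remaining constraints are straightforward to verify.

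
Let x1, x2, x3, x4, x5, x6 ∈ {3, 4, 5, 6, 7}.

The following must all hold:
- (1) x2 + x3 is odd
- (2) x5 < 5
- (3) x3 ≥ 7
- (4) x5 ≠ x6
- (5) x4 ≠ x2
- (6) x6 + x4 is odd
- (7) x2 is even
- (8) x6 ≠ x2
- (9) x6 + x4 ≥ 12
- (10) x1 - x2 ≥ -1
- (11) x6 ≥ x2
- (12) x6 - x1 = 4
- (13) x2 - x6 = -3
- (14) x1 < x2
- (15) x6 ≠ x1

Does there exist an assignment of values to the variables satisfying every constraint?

Satisfiable

Try x1 = 3, x2 = 4, x3 = 7, x4 = 6, x5 = 4, x6 = 7.
Check constraint 9: x6 + x4 = 13; constraint 10: x1 - x2 = -1. The remaining constraints are straightforward to verify.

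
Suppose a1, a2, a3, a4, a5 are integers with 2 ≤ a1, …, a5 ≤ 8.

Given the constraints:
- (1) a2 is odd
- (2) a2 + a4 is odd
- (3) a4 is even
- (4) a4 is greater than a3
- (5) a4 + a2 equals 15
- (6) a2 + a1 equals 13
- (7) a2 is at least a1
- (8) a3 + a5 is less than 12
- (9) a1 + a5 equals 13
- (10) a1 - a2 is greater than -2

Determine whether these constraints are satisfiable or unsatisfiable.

Satisfiable

Setting (a1, a2, a3, a4, a5) = (6, 7, 4, 8, 7) satisfies everything: constraint 5: a4 + a2 = 15; constraint 6: a2 + a1 = 13, and the others follow.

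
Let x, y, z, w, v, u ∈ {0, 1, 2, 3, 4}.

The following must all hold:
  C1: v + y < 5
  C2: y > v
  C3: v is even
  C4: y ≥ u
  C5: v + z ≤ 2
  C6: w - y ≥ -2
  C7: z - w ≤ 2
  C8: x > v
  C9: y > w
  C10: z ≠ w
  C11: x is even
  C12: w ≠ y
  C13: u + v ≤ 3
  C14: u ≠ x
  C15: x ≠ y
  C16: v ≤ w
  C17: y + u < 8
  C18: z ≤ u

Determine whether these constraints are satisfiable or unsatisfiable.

Satisfiable

Take x = 2, y = 3, z = 2, w = 1, v = 0, u = 3. Then constraint 1: v + y = 3; constraint 5: v + z = 2; constraint 6: w - y = -2, and every other listed constraint is also met.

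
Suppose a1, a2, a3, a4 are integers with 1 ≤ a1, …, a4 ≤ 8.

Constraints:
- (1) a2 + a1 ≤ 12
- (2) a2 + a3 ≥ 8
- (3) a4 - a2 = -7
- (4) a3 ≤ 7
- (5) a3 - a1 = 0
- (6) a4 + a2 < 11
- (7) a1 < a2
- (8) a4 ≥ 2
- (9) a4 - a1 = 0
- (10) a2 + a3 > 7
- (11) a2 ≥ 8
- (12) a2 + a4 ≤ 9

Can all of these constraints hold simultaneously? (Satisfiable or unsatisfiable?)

Unsatisfiable

From constraint 11: a2 ≥ 8. From constraint 8: a4 ≥ 2. Hence a2 + a4 ≥ 10. But constraint 12 requires a2 + a4 ≤ 9, and 9 < 10. Contradiction.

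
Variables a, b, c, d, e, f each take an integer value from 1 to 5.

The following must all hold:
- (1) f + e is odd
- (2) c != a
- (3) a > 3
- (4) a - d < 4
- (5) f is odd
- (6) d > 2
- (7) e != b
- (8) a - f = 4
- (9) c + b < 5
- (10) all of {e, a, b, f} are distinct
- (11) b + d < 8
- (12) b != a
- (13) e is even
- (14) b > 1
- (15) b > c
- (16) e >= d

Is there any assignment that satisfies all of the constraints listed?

Take a = 5, b = 2, c = 1, d = 3, e = 4, f = 1. Then constraint 4: a - d = 2; constraint 8: a - f = 4, and every other listed constraint is also met.

Satisfiable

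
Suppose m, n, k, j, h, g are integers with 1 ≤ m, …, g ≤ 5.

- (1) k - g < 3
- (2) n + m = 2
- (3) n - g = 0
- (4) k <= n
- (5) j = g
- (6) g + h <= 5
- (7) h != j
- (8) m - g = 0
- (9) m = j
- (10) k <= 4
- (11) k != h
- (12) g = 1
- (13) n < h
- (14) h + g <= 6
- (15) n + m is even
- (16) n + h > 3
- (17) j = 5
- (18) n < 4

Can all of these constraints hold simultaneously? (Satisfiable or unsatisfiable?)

Constraint 17 fixes j = 5 and constraint 12 fixes g = 1, but constraint 5 requires j = g. Since 5 ≠ 1, contradiction.

Unsatisfiable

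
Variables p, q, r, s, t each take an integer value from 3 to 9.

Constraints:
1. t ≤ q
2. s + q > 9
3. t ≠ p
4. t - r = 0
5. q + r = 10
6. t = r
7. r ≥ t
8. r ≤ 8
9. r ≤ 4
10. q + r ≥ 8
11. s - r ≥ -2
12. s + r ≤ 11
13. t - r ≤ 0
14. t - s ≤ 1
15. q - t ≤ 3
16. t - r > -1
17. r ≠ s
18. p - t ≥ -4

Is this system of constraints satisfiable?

Satisfiable

Setting (p, q, r, s, t) = (3, 6, 4, 5, 4) satisfies everything: constraint 2: s + q = 11; constraint 4: t - r = 0; constraint 5: q + r = 10, and the others follow.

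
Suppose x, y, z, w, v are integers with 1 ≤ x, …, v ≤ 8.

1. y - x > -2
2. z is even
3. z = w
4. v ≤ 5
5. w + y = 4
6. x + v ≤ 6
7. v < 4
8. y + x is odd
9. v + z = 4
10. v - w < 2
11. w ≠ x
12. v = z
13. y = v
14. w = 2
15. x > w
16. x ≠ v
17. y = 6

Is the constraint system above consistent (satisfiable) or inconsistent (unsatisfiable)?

Unsatisfiable

Constraint 17 fixes y = 6 and constraint 14 fixes w = 2. Constraints 3, 12, and 13 give y = v = z = w, so y = w. But 6 ≠ 2 — contradiction.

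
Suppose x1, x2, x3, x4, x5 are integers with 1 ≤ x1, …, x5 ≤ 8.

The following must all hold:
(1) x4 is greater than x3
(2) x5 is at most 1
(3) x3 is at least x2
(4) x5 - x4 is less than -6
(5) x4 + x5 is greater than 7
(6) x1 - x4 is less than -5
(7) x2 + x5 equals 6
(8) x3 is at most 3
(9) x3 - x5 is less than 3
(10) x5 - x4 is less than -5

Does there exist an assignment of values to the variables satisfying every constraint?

Unsatisfiable

From constraints 3 and 8: x2 ≤ x3 ≤ 3. From constraint 2: x5 ≤ 1. Hence x2 + x5 ≤ 4. But constraint 7 requires x2 + x5 = 6, and 6 > 4. Contradiction.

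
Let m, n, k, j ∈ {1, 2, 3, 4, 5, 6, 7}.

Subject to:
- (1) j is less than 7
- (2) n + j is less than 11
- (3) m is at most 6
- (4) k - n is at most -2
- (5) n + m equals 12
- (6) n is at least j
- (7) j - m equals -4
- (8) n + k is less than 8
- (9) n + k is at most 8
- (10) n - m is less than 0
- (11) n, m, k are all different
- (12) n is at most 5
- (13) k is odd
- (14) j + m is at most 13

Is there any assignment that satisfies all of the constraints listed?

From constraint 12: n ≤ 5. From constraint 3: m ≤ 6. Hence n + m ≤ 11. But constraint 5 requires n + m = 12, and 12 > 11. Contradiction.

Unsatisfiable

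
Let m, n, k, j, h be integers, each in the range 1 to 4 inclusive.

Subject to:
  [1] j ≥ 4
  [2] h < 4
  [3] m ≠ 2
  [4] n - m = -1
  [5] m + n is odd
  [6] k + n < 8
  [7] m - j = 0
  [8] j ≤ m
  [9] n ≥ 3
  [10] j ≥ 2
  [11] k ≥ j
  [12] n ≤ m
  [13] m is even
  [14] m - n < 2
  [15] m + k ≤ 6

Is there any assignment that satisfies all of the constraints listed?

From constraints 9 and 12: m ≥ n ≥ 3. From constraints 1 and 11: k ≥ j ≥ 4. Hence m + k ≥ 7. But constraint 15 requires m + k ≤ 6, and 6 < 7. Contradiction.

Unsatisfiable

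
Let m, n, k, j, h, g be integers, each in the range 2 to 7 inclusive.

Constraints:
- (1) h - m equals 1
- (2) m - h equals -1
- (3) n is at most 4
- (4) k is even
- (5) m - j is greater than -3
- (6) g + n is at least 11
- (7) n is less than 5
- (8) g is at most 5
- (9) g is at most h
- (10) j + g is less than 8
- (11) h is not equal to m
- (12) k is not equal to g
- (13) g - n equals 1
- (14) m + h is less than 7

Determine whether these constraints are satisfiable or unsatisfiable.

Unsatisfiable

From constraint 8: g ≤ 5. From constraint 3: n ≤ 4. Hence g + n ≤ 9. But constraint 6 requires g + n ≥ 11, and 11 > 9. Contradiction.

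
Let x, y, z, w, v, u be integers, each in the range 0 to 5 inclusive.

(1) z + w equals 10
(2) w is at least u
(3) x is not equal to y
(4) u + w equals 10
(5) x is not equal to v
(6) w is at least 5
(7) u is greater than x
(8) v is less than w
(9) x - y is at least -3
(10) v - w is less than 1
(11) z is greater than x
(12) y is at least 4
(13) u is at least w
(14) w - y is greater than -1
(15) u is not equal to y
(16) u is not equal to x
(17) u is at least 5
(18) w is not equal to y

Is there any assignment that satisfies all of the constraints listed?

Setting (x, y, z, w, v, u) = (1, 4, 5, 5, 4, 5) satisfies everything: constraint 1: z + w = 10; constraint 4: u + w = 10; constraint 9: x - y = -3, and the others follow.

Satisfiable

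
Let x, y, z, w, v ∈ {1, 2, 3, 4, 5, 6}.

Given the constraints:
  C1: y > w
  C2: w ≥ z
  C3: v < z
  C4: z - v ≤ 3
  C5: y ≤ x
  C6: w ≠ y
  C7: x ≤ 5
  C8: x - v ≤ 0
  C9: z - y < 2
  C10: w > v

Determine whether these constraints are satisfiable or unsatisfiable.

Unsatisfiable

Constraints 1, 2, 3, 5, and 8 give y ≤ x, x ≤ v, v < z, z ≤ w, w < y. Chaining: y ≤ x ≤ v < z ≤ w < y, which forces y < y — impossible.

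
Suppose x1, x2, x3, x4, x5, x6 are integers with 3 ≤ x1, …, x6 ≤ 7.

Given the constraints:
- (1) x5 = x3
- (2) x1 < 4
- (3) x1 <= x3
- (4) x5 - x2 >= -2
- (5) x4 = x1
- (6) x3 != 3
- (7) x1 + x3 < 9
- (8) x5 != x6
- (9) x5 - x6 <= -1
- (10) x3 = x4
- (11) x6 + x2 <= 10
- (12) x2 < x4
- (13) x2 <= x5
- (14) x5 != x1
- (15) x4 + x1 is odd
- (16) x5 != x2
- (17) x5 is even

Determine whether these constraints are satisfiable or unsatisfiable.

From constraints 1, 5, and 10, x5 = x3 = x4 = x1, so x5 = x1. But constraint 14 says x5 ≠ x1. Contradiction.

Unsatisfiable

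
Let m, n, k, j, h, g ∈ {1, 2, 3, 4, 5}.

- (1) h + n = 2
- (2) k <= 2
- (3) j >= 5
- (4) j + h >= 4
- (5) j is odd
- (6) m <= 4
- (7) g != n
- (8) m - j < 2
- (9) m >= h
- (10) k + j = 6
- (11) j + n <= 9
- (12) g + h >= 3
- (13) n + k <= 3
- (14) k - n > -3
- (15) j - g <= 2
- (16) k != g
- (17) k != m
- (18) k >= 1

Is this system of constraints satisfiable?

Satisfiable

Take m = 4, n = 1, k = 1, j = 5, h = 1, g = 5. Then constraint 1: h + n = 2; constraint 4: j + h = 6; constraint 8: m - j = -1, and every other listed constraint is also met.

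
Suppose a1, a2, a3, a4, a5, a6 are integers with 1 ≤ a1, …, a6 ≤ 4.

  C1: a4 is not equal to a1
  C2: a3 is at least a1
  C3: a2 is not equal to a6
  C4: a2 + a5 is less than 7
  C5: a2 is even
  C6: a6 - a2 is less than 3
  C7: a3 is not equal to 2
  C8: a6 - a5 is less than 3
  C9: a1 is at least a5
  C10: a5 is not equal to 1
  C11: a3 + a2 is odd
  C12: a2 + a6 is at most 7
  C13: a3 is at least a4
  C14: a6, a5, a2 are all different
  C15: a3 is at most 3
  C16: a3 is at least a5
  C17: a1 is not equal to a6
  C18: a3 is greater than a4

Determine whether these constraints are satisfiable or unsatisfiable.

Satisfiable

Try a1 = 3, a2 = 2, a3 = 3, a4 = 1, a5 = 3, a6 = 4.
Check constraint 4: a2 + a5 = 5; constraint 6: a6 - a2 = 2. The remaining constraints are straightforward to verify.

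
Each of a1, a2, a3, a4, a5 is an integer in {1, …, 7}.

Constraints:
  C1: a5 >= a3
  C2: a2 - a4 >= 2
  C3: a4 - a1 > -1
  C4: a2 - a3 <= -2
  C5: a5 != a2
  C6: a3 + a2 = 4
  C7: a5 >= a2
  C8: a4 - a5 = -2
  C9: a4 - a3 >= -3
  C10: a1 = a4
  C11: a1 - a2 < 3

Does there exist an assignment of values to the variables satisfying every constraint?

Unsatisfiable

Constraints 2, 4, and 9 give a4 − a3 ≥ -3, a3 − a2 ≥ 2, a2 − a4 ≥ 2.
Adding all 3 inequalities: the left sides telescope to 0, and the right sides sum to (-3) + 2 + 2 = 1. So 0 ≥ 1, which is false.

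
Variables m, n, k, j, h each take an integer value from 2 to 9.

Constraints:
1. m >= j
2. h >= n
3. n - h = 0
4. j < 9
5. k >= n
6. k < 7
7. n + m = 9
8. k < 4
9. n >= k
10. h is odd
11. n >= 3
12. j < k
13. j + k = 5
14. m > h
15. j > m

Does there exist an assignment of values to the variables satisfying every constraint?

Unsatisfiable

Constraints 2, 9, 12, 14, and 15 give n ≤ h, h < m, m < j, j < k, k ≤ n. Chaining: n ≤ h < m < j < k ≤ n, which forces n < n — impossible.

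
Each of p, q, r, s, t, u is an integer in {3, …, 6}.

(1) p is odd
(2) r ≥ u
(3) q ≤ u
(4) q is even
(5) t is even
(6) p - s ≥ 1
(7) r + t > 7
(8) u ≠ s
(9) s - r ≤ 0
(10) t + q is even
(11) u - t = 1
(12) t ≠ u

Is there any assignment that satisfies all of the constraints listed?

Take p = 5, q = 4, r = 5, s = 4, t = 4, u = 5. Then constraint 6: p - s = 1; constraint 7: r + t = 9, and every other listed constraint is also met.

Satisfiable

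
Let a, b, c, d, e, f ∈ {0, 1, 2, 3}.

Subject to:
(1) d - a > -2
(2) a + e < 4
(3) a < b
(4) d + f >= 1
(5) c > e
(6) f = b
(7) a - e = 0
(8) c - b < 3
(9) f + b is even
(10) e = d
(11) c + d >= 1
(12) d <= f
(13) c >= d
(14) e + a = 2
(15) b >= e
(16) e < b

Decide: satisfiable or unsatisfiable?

Satisfiable

Setting (a, b, c, d, e, f) = (1, 3, 3, 1, 1, 3) satisfies everything: constraint 1: d - a = 0; constraint 2: a + e = 2, and the others follow.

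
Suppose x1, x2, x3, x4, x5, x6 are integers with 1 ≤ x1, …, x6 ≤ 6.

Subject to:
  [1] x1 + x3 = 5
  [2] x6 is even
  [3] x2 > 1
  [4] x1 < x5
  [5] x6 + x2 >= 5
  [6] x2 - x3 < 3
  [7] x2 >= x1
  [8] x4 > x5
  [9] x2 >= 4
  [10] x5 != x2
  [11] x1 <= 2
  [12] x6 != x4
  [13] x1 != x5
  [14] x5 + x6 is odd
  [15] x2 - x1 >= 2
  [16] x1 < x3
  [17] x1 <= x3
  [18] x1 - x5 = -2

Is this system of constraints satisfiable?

Take x1 = 1, x2 = 4, x3 = 4, x4 = 6, x5 = 3, x6 = 2. Then constraint 1: x1 + x3 = 5; constraint 5: x6 + x2 = 6, and every other listed constraint is also met.

Satisfiable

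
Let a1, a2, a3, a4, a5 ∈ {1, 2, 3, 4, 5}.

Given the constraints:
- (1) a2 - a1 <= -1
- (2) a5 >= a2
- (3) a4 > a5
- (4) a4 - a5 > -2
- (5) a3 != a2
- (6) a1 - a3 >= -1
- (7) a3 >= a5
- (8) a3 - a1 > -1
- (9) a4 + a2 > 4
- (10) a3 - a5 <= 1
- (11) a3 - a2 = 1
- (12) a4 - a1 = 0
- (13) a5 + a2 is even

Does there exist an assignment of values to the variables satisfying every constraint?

Satisfiable

Take a1 = 3, a2 = 2, a3 = 3, a4 = 3, a5 = 2. Then constraint 1: a2 - a1 = -1; constraint 4: a4 - a5 = 1, and every other listed constraint is also met.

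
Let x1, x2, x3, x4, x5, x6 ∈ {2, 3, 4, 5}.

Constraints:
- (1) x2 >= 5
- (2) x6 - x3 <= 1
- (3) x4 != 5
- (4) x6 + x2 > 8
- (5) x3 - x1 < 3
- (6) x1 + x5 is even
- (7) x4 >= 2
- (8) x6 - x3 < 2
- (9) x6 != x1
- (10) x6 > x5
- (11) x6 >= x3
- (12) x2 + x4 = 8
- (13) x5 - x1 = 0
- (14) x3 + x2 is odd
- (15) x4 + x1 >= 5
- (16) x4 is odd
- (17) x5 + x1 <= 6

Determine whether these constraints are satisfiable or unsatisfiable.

The assignment x1 = 3, x2 = 5, x3 = 4, x4 = 3, x5 = 3, x6 = 4 works:
  constraint 2 holds since x6 - x3 = 0.
  constraint 4 holds since x6 + x2 = 9.
The rest check out directly.

Satisfiable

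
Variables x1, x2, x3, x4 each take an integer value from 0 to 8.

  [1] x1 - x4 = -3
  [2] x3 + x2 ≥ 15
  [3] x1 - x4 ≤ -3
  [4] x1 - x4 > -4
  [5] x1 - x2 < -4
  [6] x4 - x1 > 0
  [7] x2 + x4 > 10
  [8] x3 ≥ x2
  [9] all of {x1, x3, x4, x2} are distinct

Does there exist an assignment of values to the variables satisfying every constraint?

One satisfying assignment is x1 = 1, x2 = 7, x3 = 8, x4 = 4.
For the less obvious constraints — constraint 1: x1 - x4 = -3; constraint 2: x3 + x2 = 15; constraint 3: x1 - x4 = -3 — and the others hold by inspection.

Satisfiable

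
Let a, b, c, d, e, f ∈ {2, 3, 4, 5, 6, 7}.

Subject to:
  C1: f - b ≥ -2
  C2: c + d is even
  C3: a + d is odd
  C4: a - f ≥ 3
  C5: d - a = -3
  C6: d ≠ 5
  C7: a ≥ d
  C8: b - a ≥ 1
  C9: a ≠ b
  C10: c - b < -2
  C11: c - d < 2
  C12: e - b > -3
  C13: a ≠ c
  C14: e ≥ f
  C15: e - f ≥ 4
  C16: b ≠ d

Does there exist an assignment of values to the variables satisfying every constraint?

Constraints 1, 4, and 8 give b − a ≥ 1, a − f ≥ 3, f − b ≥ -2.
Adding all 3 inequalities: the left sides telescope to 0, and the right sides sum to 1 + 3 + (-2) = 2. So 0 ≥ 2, which is false.

Unsatisfiable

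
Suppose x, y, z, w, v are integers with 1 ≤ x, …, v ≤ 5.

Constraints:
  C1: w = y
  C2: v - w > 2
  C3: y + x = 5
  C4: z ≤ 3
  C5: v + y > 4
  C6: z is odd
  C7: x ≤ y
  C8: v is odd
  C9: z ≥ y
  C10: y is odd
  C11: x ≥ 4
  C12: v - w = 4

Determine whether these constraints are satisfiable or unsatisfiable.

From constraints 7 and 11: y ≥ x and x ≥ 4, so y ≥ 4. From constraints 4 and 9: y ≤ z and z ≤ 3, so y ≤ 3. But 3 < 4, so no value of y works.

Unsatisfiable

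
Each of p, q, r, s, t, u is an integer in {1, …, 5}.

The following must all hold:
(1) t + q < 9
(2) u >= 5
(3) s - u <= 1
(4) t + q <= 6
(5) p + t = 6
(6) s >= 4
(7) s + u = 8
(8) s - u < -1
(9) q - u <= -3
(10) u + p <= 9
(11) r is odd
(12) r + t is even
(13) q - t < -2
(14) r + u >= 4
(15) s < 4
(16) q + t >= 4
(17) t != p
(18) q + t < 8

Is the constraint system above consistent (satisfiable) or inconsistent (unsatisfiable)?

Unsatisfiable

From constraint 6: s ≥ 4. From constraint 2: u ≥ 5. Hence s + u ≥ 9. But constraint 7 requires s + u = 8, and 8 < 9. Contradiction.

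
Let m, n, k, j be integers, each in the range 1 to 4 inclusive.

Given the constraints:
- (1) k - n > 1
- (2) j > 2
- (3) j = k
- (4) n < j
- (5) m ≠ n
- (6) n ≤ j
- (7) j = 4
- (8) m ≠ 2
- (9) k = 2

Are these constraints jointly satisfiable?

Constraint 7 fixes j = 4 and constraint 9 fixes k = 2, but constraint 3 requires j = k. Since 4 ≠ 2, contradiction.

Unsatisfiable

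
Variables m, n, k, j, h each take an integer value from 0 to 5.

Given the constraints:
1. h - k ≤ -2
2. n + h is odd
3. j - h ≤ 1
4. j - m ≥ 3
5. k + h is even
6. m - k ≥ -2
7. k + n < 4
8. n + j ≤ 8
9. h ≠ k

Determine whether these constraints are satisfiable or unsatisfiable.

Constraints 1, 3, 4, and 6 give h − j ≥ -1, j − m ≥ 3, m − k ≥ -2, k − h ≥ 2.
Adding all 4 inequalities: the left sides telescope to 0, and the right sides sum to (-1) + 3 + (-2) + 2 = 2. So 0 ≥ 2, which is false.

Unsatisfiable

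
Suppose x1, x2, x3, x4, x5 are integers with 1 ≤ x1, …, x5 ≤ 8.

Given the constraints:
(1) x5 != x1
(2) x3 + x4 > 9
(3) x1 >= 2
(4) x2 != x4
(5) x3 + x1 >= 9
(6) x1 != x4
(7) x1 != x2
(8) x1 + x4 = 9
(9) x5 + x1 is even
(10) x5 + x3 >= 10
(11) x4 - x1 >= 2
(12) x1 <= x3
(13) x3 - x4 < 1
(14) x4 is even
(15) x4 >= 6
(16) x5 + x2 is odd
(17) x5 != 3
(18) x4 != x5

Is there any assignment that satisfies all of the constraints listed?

Try x1 = 3, x2 = 2, x3 = 6, x4 = 6, x5 = 7.
Check constraint 2: x3 + x4 = 12; constraint 5: x3 + x1 = 9; constraint 8: x1 + x4 = 9. The remaining constraints are straightforward to verify.

Satisfiable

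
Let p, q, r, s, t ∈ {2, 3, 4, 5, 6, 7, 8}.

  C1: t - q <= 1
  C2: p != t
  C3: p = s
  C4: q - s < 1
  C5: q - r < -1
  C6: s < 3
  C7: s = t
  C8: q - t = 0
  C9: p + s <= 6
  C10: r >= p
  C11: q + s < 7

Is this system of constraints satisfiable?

From constraints 3 and 7, p = s = t, so p = t. But constraint 2 says p ≠ t. Contradiction.

Unsatisfiable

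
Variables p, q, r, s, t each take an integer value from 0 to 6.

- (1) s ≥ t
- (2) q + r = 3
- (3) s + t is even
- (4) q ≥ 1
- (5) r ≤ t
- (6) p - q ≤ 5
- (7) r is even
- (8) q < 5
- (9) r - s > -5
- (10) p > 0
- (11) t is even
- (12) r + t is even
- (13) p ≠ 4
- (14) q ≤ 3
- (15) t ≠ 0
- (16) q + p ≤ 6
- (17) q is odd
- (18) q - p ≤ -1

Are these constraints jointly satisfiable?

Setting (p, q, r, s, t) = (5, 1, 2, 6, 2) satisfies everything: constraint 2: q + r = 3; constraint 6: p - q = 4; constraint 9: r - s = -4, and the others follow.

Satisfiable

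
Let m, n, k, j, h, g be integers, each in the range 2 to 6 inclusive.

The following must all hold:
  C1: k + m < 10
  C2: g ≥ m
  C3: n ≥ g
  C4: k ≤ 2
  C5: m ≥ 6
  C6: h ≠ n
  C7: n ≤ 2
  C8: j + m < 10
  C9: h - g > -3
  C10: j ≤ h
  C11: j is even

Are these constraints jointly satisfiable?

From constraints 2 and 5: g ≥ m and m ≥ 6, so g ≥ 6. From constraints 3 and 7: g ≤ n and n ≤ 2, so g ≤ 2. But 2 < 6, so no value of g works.

Unsatisfiable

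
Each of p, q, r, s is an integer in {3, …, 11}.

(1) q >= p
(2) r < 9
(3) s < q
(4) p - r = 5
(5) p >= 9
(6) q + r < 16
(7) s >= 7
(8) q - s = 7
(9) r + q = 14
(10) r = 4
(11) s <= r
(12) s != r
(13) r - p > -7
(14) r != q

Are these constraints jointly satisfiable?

Unsatisfiable

From constraints 7 and 11: r ≥ s ≥ 7. From constraints 1 and 5: q ≥ p ≥ 9. Hence r + q ≥ 16. But constraint 9 requires r + q = 14, and 14 < 16. Contradiction.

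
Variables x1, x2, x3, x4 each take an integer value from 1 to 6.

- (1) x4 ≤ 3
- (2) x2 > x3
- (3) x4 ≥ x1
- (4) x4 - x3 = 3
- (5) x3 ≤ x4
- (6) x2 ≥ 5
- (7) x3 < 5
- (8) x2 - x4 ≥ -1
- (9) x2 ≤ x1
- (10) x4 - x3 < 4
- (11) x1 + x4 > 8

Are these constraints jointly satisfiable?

From constraints 6 and 9: x1 ≥ x2 and x2 ≥ 5, so x1 ≥ 5. From constraints 1 and 3: x1 ≤ x4 and x4 ≤ 3, so x1 ≤ 3. But 3 < 5, so no value of x1 works.

Unsatisfiable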